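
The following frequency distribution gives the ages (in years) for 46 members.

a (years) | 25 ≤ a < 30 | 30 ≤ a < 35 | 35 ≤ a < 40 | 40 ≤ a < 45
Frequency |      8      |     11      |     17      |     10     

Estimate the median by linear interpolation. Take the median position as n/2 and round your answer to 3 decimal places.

36.176

Cumulative frequencies: 8, 19, 36, 46
n = 46; position = n/2 = 23.
This falls in the class 35 ≤ a < 40: L = 35, F = 19, f = 17, h = 5.
Median ≈ 35 + ((23 − 19) / 17) × 5 = 36.1765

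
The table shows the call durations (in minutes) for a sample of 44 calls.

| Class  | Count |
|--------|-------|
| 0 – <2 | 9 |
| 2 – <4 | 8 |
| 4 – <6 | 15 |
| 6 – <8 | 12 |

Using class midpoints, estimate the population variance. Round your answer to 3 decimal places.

4.686

Midpoints: 1, 3, 5, 7
n = 44, Σfm = 192, mean = 4.3636
Σfm² = 1044
Σf(m − x̄)² = Σfm² − (Σfm)²/n = 1044 − 192²/44 = 206.1818
Population variance = 206.1818 / 44 = 4.6860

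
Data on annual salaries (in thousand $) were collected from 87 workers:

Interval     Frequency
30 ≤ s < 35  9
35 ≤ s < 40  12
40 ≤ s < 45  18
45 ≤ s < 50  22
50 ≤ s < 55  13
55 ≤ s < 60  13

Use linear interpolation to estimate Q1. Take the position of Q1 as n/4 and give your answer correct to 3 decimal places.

40.208

Cumulative frequencies: 9, 21, 39, 61, 74, 87
n = 87; position = n/4 = 21.75.
This falls in the class 40 ≤ s < 45: L = 40, F = 21, f = 18, h = 5.
Lower quartile ≈ 40 + ((21.75 − 21) / 18) × 5 = 40.2083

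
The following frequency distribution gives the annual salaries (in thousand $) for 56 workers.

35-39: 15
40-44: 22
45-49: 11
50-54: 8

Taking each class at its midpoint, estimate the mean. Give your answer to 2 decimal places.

43.07

Midpoints: 37, 42, 47, 52
Σfm = 15×37 + 22×42 + 11×47 + 8×52 = 2412
n = Σf = 56
Mean = 2412 / 56 = 43.0714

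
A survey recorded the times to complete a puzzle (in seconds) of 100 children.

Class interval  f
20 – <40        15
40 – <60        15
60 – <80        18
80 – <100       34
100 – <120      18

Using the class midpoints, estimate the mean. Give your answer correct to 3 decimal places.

Midpoints: 30, 50, 70, 90, 110
Σfm = 15×30 + 15×50 + 18×70 + 34×90 + 18×110 = 7500
n = Σf = 100
Mean = 7500 / 100 = 75.0000

75.000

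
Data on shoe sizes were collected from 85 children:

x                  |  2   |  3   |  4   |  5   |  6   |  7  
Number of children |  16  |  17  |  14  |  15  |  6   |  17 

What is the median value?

4

Cumulative frequencies: 16, 33, 47, 62, 68, 85
n = 85, so the median is the value in position (n+1)/2 = 43.
Position 43 falls at value 4.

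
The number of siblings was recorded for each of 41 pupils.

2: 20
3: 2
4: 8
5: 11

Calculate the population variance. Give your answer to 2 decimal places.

Values: 2, 3, 4, 5
n = 41, Σfx = 133, mean = 3.2439
Σfx² = 501
Σf(x − x̄)² = Σfx² − (Σfx)²/n = 501 − 133²/41 = 69.5610
Population variance = 69.5610 / 41 = 1.6966

1.70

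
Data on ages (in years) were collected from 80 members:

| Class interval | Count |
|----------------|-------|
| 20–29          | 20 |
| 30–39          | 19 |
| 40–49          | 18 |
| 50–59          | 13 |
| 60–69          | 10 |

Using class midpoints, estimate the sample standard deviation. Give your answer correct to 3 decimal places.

13.480

Midpoints: 24.5, 34.5, 44.5, 54.5, 64.5
n = 80, Σfm = 3300, mean = 41.2500
Σfm² = 150480
Σf(m − x̄)² = Σfm² − (Σfm)²/n = 150480 − 3300²/80 = 14355.0000
Sample variance = 14355.0000 / 79 = 181.7089
Standard deviation = √181.7089 = 13.4799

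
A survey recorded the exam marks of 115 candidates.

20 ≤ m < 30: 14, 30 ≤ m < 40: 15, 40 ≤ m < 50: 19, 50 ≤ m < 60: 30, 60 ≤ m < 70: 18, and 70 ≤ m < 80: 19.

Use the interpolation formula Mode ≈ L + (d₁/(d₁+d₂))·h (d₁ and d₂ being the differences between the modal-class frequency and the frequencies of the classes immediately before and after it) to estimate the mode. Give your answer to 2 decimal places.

54.78

Modal class: 50 ≤ m < 60 (highest frequency 30).
d₁ = 30 − 19 = 11, d₂ = 30 − 18 = 12
Mode ≈ 50 + (11/(11+12)) × 10 = 50 + 4.7826 = 54.7826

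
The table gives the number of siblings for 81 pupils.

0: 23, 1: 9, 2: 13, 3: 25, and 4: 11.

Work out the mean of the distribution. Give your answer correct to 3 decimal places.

Values: 0, 1, 2, 3, 4
Σfx = 23×0 + 9×1 + 13×2 + 25×3 + 11×4 = 154
n = Σf = 81
Mean = 154 / 81 = 1.9012

1.901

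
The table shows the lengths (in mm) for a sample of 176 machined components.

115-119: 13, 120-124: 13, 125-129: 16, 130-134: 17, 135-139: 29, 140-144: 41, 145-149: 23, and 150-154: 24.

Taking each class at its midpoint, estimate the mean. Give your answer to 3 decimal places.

Midpoints: 117, 122, 127, 132, 137, 142, 147, 152
Σfm = 13×117 + 13×122 + 16×127 + 17×132 + 29×137 + 41×142 + 23×147 + 24×152 = 24207
n = Σf = 176
Mean = 24207 / 176 = 137.5398

137.540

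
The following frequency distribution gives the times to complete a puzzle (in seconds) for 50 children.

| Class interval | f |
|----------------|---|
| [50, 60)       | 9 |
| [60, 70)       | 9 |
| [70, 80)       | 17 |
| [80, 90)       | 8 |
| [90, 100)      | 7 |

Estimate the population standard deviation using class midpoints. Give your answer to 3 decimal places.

Midpoints: 55, 65, 75, 85, 95
n = 50, Σfm = 3700, mean = 74.0000
Σfm² = 281850
Σf(m − x̄)² = Σfm² − (Σfm)²/n = 281850 − 3700²/50 = 8050.0000
Population variance = 8050.0000 / 50 = 161.0000
Standard deviation = √161.0000 = 12.6886

12.689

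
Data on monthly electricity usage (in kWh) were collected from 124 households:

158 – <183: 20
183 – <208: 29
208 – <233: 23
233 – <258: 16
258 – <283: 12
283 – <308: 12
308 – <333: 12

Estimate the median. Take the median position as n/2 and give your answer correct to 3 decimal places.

Cumulative frequencies: 20, 49, 72, 88, 100, 112, 124
n = 124; position = n/2 = 62.
This falls in the class 208 – <233: L = 208, F = 49, f = 23, h = 25.
Median ≈ 208 + ((62 − 49) / 23) × 25 = 222.1304

222.130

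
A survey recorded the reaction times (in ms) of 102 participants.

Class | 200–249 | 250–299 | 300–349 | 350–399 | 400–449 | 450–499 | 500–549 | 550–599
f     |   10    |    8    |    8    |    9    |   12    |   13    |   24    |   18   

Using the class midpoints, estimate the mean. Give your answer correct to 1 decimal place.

437.2

Midpoints: 224.5, 274.5, 324.5, 374.5, 424.5, 474.5, 524.5, 574.5
Σfm = 10×224.5 + 8×274.5 + 8×324.5 + 9×374.5 + 12×424.5 + 13×474.5 + 24×524.5 + 18×574.5 = 44599
n = Σf = 102
Mean = 44599 / 102 = 437.2451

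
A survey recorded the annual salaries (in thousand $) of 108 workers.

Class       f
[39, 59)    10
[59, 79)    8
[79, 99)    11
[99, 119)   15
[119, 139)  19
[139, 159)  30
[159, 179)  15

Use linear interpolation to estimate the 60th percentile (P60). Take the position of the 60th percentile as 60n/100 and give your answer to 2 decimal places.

Cumulative frequencies: 10, 18, 29, 44, 63, 93, 108
n = 108; position = 60n/100 = 64.8.
This falls in the class [139, 159): L = 139, F = 63, f = 30, h = 20.
60th percentile ≈ 139 + ((64.8 − 63) / 30) × 20 = 140.2000

140.20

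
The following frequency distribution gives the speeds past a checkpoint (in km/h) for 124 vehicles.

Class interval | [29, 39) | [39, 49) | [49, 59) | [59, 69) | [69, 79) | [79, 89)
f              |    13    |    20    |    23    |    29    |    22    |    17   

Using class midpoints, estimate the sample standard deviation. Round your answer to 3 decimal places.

15.432

Midpoints: 34, 44, 54, 64, 74, 84
n = 124, Σfm = 7476, mean = 60.2903
Σfm² = 480024
Σf(m − x̄)² = Σfm² − (Σfm)²/n = 480024 − 7476²/124 = 29293.5484
Sample variance = 29293.5484 / 123 = 238.1589
Standard deviation = √238.1589 = 15.4324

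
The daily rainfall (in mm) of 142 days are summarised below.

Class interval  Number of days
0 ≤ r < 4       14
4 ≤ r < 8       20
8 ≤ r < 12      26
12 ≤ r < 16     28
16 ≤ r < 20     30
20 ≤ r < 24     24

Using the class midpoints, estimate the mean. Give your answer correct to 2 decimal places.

13.15

Midpoints: 2, 6, 10, 14, 18, 22
Σfm = 14×2 + 20×6 + 26×10 + 28×14 + 30×18 + 24×22 = 1868
n = Σf = 142
Mean = 1868 / 142 = 13.1549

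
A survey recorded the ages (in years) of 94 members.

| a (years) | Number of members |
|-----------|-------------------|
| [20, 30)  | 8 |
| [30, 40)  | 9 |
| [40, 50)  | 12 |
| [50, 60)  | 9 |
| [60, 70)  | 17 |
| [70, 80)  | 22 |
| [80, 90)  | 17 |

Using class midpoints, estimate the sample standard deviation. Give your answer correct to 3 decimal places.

19.183

Midpoints: 25, 35, 45, 55, 65, 75, 85
n = 94, Σfm = 5750, mean = 61.1702
Σfm² = 385950
Σf(m − x̄)² = Σfm² − (Σfm)²/n = 385950 − 5750²/94 = 34221.2766
Sample variance = 34221.2766 / 93 = 367.9707
Standard deviation = √367.9707 = 19.1826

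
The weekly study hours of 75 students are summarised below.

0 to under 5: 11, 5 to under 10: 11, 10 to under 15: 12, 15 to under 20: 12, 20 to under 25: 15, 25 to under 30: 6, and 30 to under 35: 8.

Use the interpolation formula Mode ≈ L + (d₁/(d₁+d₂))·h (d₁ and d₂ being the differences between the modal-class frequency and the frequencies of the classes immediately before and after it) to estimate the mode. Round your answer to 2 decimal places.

21.25

Modal class: 20 to under 25 (highest frequency 15).
d₁ = 15 − 12 = 3, d₂ = 15 − 6 = 9
Mode ≈ 20 + (3/(3+9)) × 5 = 20 + 1.2500 = 21.2500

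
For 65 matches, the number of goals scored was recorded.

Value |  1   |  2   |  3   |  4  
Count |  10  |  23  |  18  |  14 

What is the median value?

Cumulative frequencies: 10, 33, 51, 65
n = 65, so the median is the value in position (n+1)/2 = 33.
Position 33 falls at value 2.

2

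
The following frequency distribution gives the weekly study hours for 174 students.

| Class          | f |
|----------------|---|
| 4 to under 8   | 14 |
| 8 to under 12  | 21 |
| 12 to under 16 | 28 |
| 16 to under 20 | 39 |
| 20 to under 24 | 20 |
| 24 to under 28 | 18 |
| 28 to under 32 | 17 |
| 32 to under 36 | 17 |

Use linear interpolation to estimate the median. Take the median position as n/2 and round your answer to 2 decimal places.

18.46

Cumulative frequencies: 14, 35, 63, 102, 122, 140, 157, 174
n = 174; position = n/2 = 87.
This falls in the class 16 to under 20: L = 16, F = 63, f = 39, h = 4.
Median ≈ 16 + ((87 − 63) / 39) × 4 = 18.4615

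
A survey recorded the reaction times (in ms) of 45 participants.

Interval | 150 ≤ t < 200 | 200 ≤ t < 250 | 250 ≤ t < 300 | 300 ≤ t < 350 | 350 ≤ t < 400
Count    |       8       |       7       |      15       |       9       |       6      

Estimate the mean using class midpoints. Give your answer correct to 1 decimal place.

Midpoints: 175, 225, 275, 325, 375
Σfm = 8×175 + 7×225 + 15×275 + 9×325 + 6×375 = 12275
n = Σf = 45
Mean = 12275 / 45 = 272.7778

272.8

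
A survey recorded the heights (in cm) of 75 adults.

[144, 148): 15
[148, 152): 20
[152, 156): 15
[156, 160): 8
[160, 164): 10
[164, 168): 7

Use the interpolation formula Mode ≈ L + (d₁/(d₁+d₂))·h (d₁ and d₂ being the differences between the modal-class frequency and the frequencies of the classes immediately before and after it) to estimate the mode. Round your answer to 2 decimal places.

150.00

Modal class: [148, 152) (highest frequency 20).
d₁ = 20 − 15 = 5, d₂ = 20 − 15 = 5
Mode ≈ 148 + (5/(5+5)) × 4 = 148 + 2.0000 = 150.0000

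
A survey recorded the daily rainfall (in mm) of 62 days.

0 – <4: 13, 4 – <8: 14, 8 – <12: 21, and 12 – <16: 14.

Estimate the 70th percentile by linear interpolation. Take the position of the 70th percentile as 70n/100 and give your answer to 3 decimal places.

Cumulative frequencies: 13, 27, 48, 62
n = 62; position = 70n/100 = 43.4.
This falls in the class 8 – <12: L = 8, F = 27, f = 21, h = 4.
70th percentile ≈ 8 + ((43.4 − 27) / 21) × 4 = 11.1238

11.124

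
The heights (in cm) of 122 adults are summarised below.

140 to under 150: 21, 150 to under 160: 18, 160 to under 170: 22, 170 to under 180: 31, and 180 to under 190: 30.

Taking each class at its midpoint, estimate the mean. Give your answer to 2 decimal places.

167.54

Midpoints: 145, 155, 165, 175, 185
Σfm = 21×145 + 18×155 + 22×165 + 31×175 + 30×185 = 20440
n = Σf = 122
Mean = 20440 / 122 = 167.5410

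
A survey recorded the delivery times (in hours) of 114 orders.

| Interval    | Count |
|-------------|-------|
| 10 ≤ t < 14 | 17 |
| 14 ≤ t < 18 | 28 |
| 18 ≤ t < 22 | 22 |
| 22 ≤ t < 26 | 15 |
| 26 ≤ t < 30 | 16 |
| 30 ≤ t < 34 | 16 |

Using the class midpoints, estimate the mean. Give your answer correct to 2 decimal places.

Midpoints: 12, 16, 20, 24, 28, 32
Σfm = 17×12 + 28×16 + 22×20 + 15×24 + 16×28 + 16×32 = 2412
n = Σf = 114
Mean = 2412 / 114 = 21.1579

21.16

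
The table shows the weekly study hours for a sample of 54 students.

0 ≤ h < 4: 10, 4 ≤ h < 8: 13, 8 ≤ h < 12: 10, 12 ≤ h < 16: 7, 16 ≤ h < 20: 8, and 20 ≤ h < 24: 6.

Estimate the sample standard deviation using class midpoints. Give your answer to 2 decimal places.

Midpoints: 2, 6, 10, 14, 18, 22
n = 54, Σfm = 572, mean = 10.5926
Σfm² = 8376
Σf(m − x̄)² = Σfm² − (Σfm)²/n = 8376 − 572²/54 = 2317.0370
Sample variance = 2317.0370 / 53 = 43.7177
Standard deviation = √43.7177 = 6.6119

6.61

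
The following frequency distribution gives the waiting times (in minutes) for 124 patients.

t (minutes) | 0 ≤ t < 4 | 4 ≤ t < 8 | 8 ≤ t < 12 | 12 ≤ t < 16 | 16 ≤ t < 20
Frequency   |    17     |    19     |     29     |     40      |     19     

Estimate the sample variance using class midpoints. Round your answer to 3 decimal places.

Midpoints: 2, 6, 10, 14, 18
n = 124, Σfm = 1340, mean = 10.8065
Σfm² = 17648
Σf(m − x̄)² = Σfm² − (Σfm)²/n = 17648 − 1340²/124 = 3167.3548
Sample variance = 3167.3548 / 123 = 25.7509

25.751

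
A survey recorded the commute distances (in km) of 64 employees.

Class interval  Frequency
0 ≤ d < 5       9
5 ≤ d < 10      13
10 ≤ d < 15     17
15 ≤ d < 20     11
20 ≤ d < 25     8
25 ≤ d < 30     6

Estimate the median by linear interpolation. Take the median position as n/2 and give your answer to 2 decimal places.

Cumulative frequencies: 9, 22, 39, 50, 58, 64
n = 64; position = n/2 = 32.
This falls in the class 10 ≤ d < 15: L = 10, F = 22, f = 17, h = 5.
Median ≈ 10 + ((32 − 22) / 17) × 5 = 12.9412

12.94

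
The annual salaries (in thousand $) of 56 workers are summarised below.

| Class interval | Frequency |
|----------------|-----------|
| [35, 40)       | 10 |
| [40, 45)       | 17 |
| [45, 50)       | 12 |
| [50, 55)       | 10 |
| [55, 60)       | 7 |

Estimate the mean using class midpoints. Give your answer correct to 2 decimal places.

46.34

Midpoints: 37.5, 42.5, 47.5, 52.5, 57.5
Σfm = 10×37.5 + 17×42.5 + 12×47.5 + 10×52.5 + 7×57.5 = 2595
n = Σf = 56
Mean = 2595 / 56 = 46.3393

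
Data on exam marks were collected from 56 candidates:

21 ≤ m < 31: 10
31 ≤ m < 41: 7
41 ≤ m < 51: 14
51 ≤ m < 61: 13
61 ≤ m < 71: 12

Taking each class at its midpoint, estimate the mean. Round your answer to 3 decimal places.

47.786

Midpoints: 26, 36, 46, 56, 66
Σfm = 10×26 + 7×36 + 14×46 + 13×56 + 12×66 = 2676
n = Σf = 56
Mean = 2676 / 56 = 47.7857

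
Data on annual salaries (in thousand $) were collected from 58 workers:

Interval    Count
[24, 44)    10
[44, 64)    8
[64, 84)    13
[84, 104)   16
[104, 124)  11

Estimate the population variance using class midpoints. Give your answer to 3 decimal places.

732.937

Midpoints: 34, 54, 74, 94, 114
n = 58, Σfm = 4492, mean = 77.4483
Σfm² = 390408
Σf(m − x̄)² = Σfm² − (Σfm)²/n = 390408 − 4492²/58 = 42510.3448
Population variance = 42510.3448 / 58 = 732.9370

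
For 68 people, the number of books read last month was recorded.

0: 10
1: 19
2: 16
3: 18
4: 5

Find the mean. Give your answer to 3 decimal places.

Values: 0, 1, 2, 3, 4
Σfx = 10×0 + 19×1 + 16×2 + 18×3 + 5×4 = 125
n = Σf = 68
Mean = 125 / 68 = 1.8382

1.838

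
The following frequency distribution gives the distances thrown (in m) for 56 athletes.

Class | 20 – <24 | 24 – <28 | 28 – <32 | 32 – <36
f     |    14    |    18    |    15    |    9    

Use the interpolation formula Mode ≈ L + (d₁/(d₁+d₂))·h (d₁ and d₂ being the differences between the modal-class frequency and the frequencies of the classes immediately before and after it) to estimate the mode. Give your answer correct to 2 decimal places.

Modal class: 24 – <28 (highest frequency 18).
d₁ = 18 − 14 = 4, d₂ = 18 − 15 = 3
Mode ≈ 24 + (4/(4+3)) × 4 = 24 + 2.2857 = 26.2857

26.29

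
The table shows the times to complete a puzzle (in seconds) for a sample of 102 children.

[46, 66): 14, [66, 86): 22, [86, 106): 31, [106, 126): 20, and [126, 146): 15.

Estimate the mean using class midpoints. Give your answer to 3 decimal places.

96.000

Midpoints: 56, 76, 96, 116, 136
Σfm = 14×56 + 22×76 + 31×96 + 20×116 + 15×136 = 9792
n = Σf = 102
Mean = 9792 / 102 = 96.0000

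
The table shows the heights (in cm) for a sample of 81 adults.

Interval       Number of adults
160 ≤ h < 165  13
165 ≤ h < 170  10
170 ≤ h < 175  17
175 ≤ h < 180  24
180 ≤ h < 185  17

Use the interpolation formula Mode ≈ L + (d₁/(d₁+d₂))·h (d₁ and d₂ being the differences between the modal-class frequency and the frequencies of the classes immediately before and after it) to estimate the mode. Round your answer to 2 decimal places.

177.50

Modal class: 175 ≤ h < 180 (highest frequency 24).
d₁ = 24 − 17 = 7, d₂ = 24 − 17 = 7
Mode ≈ 175 + (7/(7+7)) × 5 = 175 + 2.5000 = 177.5000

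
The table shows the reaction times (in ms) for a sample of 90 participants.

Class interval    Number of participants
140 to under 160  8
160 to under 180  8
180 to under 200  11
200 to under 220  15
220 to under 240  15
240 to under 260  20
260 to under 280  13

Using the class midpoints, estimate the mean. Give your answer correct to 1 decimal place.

219.6

Midpoints: 150, 170, 190, 210, 230, 250, 270
Σfm = 8×150 + 8×170 + 11×190 + 15×210 + 15×230 + 20×250 + 13×270 = 19760
n = Σf = 90
Mean = 19760 / 90 = 219.5556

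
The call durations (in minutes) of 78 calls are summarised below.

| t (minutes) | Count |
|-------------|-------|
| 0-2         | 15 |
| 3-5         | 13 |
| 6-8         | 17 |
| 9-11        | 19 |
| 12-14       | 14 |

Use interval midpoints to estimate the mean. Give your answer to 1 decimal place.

Midpoints: 1, 4, 7, 10, 13
Σfm = 15×1 + 13×4 + 17×7 + 19×10 + 14×13 = 558
n = Σf = 78
Mean = 558 / 78 = 7.1538

7.2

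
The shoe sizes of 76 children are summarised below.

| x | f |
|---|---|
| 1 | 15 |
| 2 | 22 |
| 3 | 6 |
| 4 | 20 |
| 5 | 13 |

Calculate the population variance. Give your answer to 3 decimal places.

Values: 1, 2, 3, 4, 5
n = 76, Σfx = 222, mean = 2.9211
Σfx² = 802
Σf(x − x̄)² = Σfx² − (Σfx)²/n = 802 − 222²/76 = 153.5263
Population variance = 153.5263 / 76 = 2.0201

2.020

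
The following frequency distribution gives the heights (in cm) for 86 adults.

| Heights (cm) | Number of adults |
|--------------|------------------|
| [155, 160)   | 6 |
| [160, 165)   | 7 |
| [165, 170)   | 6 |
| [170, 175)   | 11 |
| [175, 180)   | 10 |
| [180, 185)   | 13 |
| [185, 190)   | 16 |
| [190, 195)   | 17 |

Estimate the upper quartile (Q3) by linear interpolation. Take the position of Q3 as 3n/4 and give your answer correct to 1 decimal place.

188.6

Cumulative frequencies: 6, 13, 19, 30, 40, 53, 69, 86
n = 86; position = 3n/4 = 64.5.
This falls in the class [185, 190): L = 185, F = 53, f = 16, h = 5.
Upper quartile ≈ 185 + ((64.5 − 53) / 16) × 5 = 188.5938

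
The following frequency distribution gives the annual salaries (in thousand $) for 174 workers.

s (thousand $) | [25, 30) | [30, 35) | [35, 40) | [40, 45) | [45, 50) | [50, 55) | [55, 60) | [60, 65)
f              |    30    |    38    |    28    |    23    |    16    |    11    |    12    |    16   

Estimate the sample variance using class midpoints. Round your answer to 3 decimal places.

123.696

Midpoints: 27.5, 32.5, 37.5, 42.5, 47.5, 52.5, 57.5, 62.5
n = 174, Σfm = 7115, mean = 40.8908
Σfm² = 312337.5
Σf(m − x̄)² = Σfm² − (Σfm)²/n = 312337.5 − 7115²/174 = 21399.4253
Sample variance = 21399.4253 / 173 = 123.6961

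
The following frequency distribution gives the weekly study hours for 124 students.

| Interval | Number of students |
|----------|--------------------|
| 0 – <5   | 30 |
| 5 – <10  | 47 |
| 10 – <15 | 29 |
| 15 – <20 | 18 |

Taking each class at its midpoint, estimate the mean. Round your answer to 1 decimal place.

Midpoints: 2.5, 7.5, 12.5, 17.5
Σfm = 30×2.5 + 47×7.5 + 29×12.5 + 18×17.5 = 1105
n = Σf = 124
Mean = 1105 / 124 = 8.9113

8.9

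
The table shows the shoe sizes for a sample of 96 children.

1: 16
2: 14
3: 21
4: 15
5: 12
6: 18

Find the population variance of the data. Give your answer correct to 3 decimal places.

Values: 1, 2, 3, 4, 5, 6
n = 96, Σfx = 335, mean = 3.4896
Σfx² = 1449
Σf(x − x̄)² = Σfx² − (Σfx)²/n = 1449 − 335²/96 = 279.9896
Population variance = 279.9896 / 96 = 2.9166

2.917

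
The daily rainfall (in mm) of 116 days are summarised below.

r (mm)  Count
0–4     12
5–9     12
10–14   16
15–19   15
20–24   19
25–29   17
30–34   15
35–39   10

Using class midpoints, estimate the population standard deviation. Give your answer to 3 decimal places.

Midpoints: 2, 7, 12, 17, 22, 27, 32, 37
n = 116, Σfm = 2282, mean = 19.6724
Σfm² = 57914
Σf(m − x̄)² = Σfm² − (Σfm)²/n = 57914 − 2282²/116 = 13021.5517
Population variance = 13021.5517 / 116 = 112.2548
Standard deviation = √112.2548 = 10.5950

10.595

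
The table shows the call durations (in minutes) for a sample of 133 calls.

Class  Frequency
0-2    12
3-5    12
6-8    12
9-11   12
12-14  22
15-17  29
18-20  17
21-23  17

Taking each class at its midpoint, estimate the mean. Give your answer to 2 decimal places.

Midpoints: 1, 4, 7, 10, 13, 16, 19, 22
Σfm = 12×1 + 12×4 + 12×7 + 12×10 + 22×13 + 29×16 + 17×19 + 17×22 = 1711
n = Σf = 133
Mean = 1711 / 133 = 12.8647

12.86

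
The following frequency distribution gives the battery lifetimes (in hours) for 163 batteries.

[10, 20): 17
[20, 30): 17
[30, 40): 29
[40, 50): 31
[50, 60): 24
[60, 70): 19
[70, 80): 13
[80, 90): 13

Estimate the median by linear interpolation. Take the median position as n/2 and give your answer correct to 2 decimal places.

45.97

Cumulative frequencies: 17, 34, 63, 94, 118, 137, 150, 163
n = 163; position = n/2 = 81.5.
This falls in the class [40, 50): L = 40, F = 63, f = 31, h = 10.
Median ≈ 40 + ((81.5 − 63) / 31) × 10 = 45.9677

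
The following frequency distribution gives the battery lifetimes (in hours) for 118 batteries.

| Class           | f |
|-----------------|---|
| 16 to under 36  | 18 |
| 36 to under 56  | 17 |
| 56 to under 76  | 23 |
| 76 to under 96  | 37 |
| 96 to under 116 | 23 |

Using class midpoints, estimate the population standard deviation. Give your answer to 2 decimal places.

Midpoints: 26, 46, 66, 86, 106
n = 118, Σfm = 8388, mean = 71.0847
Σfm² = 680408
Σf(m − x̄)² = Σfm² − (Σfm)²/n = 680408 − 8388²/118 = 84149.1525
Population variance = 84149.1525 / 118 = 713.1284
Standard deviation = √713.1284 = 26.7045

26.70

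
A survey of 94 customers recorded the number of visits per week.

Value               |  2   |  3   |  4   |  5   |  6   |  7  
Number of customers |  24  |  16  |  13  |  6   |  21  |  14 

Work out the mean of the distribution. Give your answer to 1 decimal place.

4.3

Values: 2, 3, 4, 5, 6, 7
Σfx = 24×2 + 16×3 + 13×4 + 6×5 + 21×6 + 14×7 = 402
n = Σf = 94
Mean = 402 / 94 = 4.2766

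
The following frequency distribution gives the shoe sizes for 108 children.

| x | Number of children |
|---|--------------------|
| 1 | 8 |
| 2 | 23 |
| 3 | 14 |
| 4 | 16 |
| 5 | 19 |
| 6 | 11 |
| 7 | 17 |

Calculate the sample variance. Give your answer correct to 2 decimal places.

Values: 1, 2, 3, 4, 5, 6, 7
n = 108, Σfx = 440, mean = 4.0741
Σfx² = 2186
Σf(x − x̄)² = Σfx² − (Σfx)²/n = 2186 − 440²/108 = 393.4074
Sample variance = 393.4074 / 107 = 3.6767

3.68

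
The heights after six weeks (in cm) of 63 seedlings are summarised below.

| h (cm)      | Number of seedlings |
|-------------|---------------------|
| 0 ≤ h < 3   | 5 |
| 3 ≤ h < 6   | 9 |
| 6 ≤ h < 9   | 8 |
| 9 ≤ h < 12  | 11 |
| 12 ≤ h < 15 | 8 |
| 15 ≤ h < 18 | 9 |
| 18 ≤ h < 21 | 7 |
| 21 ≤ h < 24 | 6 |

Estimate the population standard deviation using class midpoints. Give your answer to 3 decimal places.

Midpoints: 1.5, 4.5, 7.5, 10.5, 13.5, 16.5, 19.5, 22.5
n = 63, Σfm = 751.5, mean = 11.9286
Σfm² = 11463.75
Σf(m − x̄)² = Σfm² − (Σfm)²/n = 11463.75 − 751.5²/63 = 2499.4286
Population variance = 2499.4286 / 63 = 39.6735
Standard deviation = √39.6735 = 6.2987

6.299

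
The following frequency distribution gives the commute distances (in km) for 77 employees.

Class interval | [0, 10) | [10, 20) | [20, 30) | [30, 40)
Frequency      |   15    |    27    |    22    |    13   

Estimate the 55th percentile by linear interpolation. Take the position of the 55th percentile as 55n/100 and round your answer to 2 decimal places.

Cumulative frequencies: 15, 42, 64, 77
n = 77; position = 55n/100 = 42.35.
This falls in the class [20, 30): L = 20, F = 42, f = 22, h = 10.
55th percentile ≈ 20 + ((42.35 − 42) / 22) × 10 = 20.1591

20.16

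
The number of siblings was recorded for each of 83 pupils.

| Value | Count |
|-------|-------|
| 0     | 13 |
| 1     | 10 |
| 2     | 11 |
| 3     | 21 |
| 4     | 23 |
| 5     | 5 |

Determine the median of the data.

Cumulative frequencies: 13, 23, 34, 55, 78, 83
n = 83, so the median is the value in position (n+1)/2 = 42.
Position 42 falls at value 3.

3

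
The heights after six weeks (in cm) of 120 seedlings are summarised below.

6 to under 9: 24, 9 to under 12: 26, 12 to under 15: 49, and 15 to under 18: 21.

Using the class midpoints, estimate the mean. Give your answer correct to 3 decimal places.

Midpoints: 7.5, 10.5, 13.5, 16.5
Σfm = 24×7.5 + 26×10.5 + 49×13.5 + 21×16.5 = 1461
n = Σf = 120
Mean = 1461 / 120 = 12.1750

12.175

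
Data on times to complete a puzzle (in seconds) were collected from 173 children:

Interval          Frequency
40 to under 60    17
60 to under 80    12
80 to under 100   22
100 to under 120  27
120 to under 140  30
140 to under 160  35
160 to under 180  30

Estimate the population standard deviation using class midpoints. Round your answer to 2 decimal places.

Midpoints: 50, 70, 90, 110, 130, 150, 170
n = 173, Σfm = 20890, mean = 120.7514
Σfm² = 2767700
Σf(m − x̄)² = Σfm² − (Σfm)²/n = 2767700 − 20890²/173 = 245202.3121
Population variance = 245202.3121 / 173 = 1417.3544
Standard deviation = √1417.3544 = 37.6478

37.65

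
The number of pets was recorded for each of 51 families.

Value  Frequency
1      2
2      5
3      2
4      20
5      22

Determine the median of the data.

4

Cumulative frequencies: 2, 7, 9, 29, 51
n = 51, so the median is the value in position (n+1)/2 = 26.
Position 26 falls at value 4.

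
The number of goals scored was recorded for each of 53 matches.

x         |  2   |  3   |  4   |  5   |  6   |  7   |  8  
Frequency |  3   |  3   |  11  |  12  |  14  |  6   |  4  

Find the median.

5

Cumulative frequencies: 3, 6, 17, 29, 43, 49, 53
n = 53, so the median is the value in position (n+1)/2 = 27.
Position 27 falls at value 5.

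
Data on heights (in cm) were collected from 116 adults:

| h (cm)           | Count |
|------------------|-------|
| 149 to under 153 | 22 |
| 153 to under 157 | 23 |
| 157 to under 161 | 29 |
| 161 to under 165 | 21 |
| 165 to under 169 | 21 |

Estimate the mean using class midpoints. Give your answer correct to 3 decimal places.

Midpoints: 151, 155, 159, 163, 167
Σfm = 22×151 + 23×155 + 29×159 + 21×163 + 21×167 = 18428
n = Σf = 116
Mean = 18428 / 116 = 158.8621

158.862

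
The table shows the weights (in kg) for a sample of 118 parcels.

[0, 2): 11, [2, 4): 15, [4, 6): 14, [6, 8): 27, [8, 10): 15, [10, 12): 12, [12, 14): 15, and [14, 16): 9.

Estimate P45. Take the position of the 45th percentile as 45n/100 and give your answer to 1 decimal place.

7.0

Cumulative frequencies: 11, 26, 40, 67, 82, 94, 109, 118
n = 118; position = 45n/100 = 53.1.
This falls in the class [6, 8): L = 6, F = 40, f = 27, h = 2.
45th percentile ≈ 6 + ((53.1 − 40) / 27) × 2 = 6.9704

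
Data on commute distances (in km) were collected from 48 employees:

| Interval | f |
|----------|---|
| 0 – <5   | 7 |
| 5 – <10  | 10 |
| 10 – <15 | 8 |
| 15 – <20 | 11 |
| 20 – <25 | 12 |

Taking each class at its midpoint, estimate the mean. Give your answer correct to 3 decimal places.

Midpoints: 2.5, 7.5, 12.5, 17.5, 22.5
Σfm = 7×2.5 + 10×7.5 + 8×12.5 + 11×17.5 + 12×22.5 = 655
n = Σf = 48
Mean = 655 / 48 = 13.6458

13.646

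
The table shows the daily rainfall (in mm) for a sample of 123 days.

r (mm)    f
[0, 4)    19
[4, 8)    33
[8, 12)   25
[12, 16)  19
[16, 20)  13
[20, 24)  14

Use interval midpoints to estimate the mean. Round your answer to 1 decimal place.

10.5

Midpoints: 2, 6, 10, 14, 18, 22
Σfm = 19×2 + 33×6 + 25×10 + 19×14 + 13×18 + 14×22 = 1294
n = Σf = 123
Mean = 1294 / 123 = 10.5203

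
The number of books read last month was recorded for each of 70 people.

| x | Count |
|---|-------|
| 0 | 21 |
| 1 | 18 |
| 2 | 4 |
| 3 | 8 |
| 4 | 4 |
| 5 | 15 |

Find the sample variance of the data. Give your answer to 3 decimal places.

3.782

Values: 0, 1, 2, 3, 4, 5
n = 70, Σfx = 141, mean = 2.0143
Σfx² = 545
Σf(x − x̄)² = Σfx² − (Σfx)²/n = 545 − 141²/70 = 260.9857
Sample variance = 260.9857 / 69 = 3.7824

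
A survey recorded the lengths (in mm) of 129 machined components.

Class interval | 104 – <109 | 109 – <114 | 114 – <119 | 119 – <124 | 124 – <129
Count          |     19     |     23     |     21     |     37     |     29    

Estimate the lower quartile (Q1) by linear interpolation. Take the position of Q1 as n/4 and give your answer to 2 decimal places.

111.88

Cumulative frequencies: 19, 42, 63, 100, 129
n = 129; position = n/4 = 32.25.
This falls in the class 109 – <114: L = 109, F = 19, f = 23, h = 5.
Lower quartile ≈ 109 + ((32.25 − 19) / 23) × 5 = 111.8804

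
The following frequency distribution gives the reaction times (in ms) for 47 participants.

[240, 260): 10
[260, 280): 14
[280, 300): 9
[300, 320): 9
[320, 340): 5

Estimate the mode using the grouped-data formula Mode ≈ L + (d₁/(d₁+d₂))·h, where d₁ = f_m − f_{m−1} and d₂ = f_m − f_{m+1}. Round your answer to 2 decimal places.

Modal class: [260, 280) (highest frequency 14).
d₁ = 14 − 10 = 4, d₂ = 14 − 9 = 5
Mode ≈ 260 + (4/(4+5)) × 20 = 260 + 8.8889 = 268.8889

268.89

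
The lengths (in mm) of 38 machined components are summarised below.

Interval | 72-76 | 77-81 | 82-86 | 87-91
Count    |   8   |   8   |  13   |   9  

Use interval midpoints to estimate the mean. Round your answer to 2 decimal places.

82.03

Midpoints: 74, 79, 84, 89
Σfm = 8×74 + 8×79 + 13×84 + 9×89 = 3117
n = Σf = 38
Mean = 3117 / 38 = 82.0263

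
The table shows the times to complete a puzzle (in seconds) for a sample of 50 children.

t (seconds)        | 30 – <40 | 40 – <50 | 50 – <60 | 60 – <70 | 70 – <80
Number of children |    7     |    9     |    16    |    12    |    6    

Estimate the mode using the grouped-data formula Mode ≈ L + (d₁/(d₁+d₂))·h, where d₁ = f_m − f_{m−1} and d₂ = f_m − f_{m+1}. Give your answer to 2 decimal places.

56.36

Modal class: 50 – <60 (highest frequency 16).
d₁ = 16 − 9 = 7, d₂ = 16 − 12 = 4
Mode ≈ 50 + (7/(7+4)) × 10 = 50 + 6.3636 = 56.3636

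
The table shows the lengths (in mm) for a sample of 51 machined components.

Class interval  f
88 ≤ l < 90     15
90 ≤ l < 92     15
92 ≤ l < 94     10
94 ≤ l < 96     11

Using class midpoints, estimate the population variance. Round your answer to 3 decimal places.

4.967

Midpoints: 89, 91, 93, 95
n = 51, Σfm = 4675, mean = 91.6667
Σfm² = 428795
Σf(m − x̄)² = Σfm² − (Σfm)²/n = 428795 − 4675²/51 = 253.3333
Population variance = 253.3333 / 51 = 4.9673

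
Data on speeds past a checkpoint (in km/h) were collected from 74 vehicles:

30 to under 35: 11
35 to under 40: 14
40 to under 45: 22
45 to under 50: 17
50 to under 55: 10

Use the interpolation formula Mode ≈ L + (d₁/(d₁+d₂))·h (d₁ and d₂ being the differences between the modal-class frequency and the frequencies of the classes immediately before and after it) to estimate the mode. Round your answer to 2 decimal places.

43.08

Modal class: 40 to under 45 (highest frequency 22).
d₁ = 22 − 14 = 8, d₂ = 22 − 17 = 5
Mode ≈ 40 + (8/(8+5)) × 5 = 40 + 3.0769 = 43.0769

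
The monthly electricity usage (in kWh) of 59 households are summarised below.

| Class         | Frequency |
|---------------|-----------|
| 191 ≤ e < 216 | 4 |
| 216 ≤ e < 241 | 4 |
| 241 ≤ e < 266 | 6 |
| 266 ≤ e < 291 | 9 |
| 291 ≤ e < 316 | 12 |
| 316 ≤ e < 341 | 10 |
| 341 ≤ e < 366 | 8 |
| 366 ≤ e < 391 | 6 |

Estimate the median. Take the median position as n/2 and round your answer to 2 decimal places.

304.54

Cumulative frequencies: 4, 8, 14, 23, 35, 45, 53, 59
n = 59; position = n/2 = 29.5.
This falls in the class 291 ≤ e < 316: L = 291, F = 23, f = 12, h = 25.
Median ≈ 291 + ((29.5 − 23) / 12) × 25 = 304.5417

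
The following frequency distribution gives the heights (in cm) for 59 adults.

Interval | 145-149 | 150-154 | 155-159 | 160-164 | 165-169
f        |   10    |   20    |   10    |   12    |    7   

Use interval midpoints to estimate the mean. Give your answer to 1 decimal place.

155.8

Midpoints: 147, 152, 157, 162, 167
Σfm = 10×147 + 20×152 + 10×157 + 12×162 + 7×167 = 9193
n = Σf = 59
Mean = 9193 / 59 = 155.8136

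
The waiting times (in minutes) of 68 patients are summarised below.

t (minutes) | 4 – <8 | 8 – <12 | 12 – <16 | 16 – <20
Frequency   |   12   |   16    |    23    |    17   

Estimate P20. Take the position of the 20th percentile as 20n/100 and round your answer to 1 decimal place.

8.4

Cumulative frequencies: 12, 28, 51, 68
n = 68; position = 20n/100 = 13.6.
This falls in the class 8 – <12: L = 8, F = 12, f = 16, h = 4.
20th percentile ≈ 8 + ((13.6 − 12) / 16) × 4 = 8.4000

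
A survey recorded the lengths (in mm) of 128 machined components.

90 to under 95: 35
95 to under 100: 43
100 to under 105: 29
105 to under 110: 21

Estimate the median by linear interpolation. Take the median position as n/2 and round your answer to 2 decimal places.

Cumulative frequencies: 35, 78, 107, 128
n = 128; position = n/2 = 64.
This falls in the class 95 to under 100: L = 95, F = 35, f = 43, h = 5.
Median ≈ 95 + ((64 − 35) / 43) × 5 = 98.3721

98.37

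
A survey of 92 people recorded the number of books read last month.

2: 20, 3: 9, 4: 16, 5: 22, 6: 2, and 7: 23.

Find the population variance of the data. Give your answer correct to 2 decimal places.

3.29

Values: 2, 3, 4, 5, 6, 7
n = 92, Σfx = 414, mean = 4.5000
Σfx² = 2166
Σf(x − x̄)² = Σfx² − (Σfx)²/n = 2166 − 414²/92 = 303.0000
Population variance = 303.0000 / 92 = 3.2935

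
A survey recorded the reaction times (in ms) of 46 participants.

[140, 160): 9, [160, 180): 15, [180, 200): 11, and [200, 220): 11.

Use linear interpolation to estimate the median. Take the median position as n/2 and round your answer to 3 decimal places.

178.667

Cumulative frequencies: 9, 24, 35, 46
n = 46; position = n/2 = 23.
This falls in the class [160, 180): L = 160, F = 9, f = 15, h = 20.
Median ≈ 160 + ((23 − 9) / 15) × 20 = 178.6667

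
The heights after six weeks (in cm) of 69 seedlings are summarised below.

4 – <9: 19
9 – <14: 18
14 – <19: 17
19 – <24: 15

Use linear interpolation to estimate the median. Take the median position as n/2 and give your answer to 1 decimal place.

Cumulative frequencies: 19, 37, 54, 69
n = 69; position = n/2 = 34.5.
This falls in the class 9 – <14: L = 9, F = 19, f = 18, h = 5.
Median ≈ 9 + ((34.5 − 19) / 18) × 5 = 13.3056

13.3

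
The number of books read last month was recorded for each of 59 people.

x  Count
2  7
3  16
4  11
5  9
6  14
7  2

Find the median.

Cumulative frequencies: 7, 23, 34, 43, 57, 59
n = 59, so the median is the value in position (n+1)/2 = 30.
Position 30 falls at value 4.

4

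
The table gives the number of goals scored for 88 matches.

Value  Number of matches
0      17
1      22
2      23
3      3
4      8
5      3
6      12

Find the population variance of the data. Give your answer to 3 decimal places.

3.857

Values: 0, 1, 2, 3, 4, 5, 6
n = 88, Σfx = 196, mean = 2.2273
Σfx² = 776
Σf(x − x̄)² = Σfx² − (Σfx)²/n = 776 − 196²/88 = 339.4545
Population variance = 339.4545 / 88 = 3.8574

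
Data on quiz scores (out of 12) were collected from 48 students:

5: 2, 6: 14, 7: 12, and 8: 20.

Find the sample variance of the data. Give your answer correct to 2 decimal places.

Values: 5, 6, 7, 8
n = 48, Σfx = 338, mean = 7.0417
Σfx² = 2422
Σf(x − x̄)² = Σfx² − (Σfx)²/n = 2422 − 338²/48 = 41.9167
Sample variance = 41.9167 / 47 = 0.8918

0.89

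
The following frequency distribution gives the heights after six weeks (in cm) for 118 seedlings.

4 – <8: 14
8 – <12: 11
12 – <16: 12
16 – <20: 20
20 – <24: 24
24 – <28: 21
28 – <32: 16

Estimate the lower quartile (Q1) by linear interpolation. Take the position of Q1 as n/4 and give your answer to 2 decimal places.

13.50

Cumulative frequencies: 14, 25, 37, 57, 81, 102, 118
n = 118; position = n/4 = 29.5.
This falls in the class 12 – <16: L = 12, F = 25, f = 12, h = 4.
Lower quartile ≈ 12 + ((29.5 − 25) / 12) × 4 = 13.5000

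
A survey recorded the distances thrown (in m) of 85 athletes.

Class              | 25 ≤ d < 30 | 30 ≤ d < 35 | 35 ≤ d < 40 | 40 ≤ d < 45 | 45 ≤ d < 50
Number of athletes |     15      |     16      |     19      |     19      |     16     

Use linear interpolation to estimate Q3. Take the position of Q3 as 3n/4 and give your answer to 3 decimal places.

43.618

Cumulative frequencies: 15, 31, 50, 69, 85
n = 85; position = 3n/4 = 63.75.
This falls in the class 40 ≤ d < 45: L = 40, F = 50, f = 19, h = 5.
Upper quartile ≈ 40 + ((63.75 − 50) / 19) × 5 = 43.6184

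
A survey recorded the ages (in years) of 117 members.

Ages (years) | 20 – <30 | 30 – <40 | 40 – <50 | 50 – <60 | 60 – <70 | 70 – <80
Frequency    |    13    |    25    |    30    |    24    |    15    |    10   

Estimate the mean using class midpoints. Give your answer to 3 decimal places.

Midpoints: 25, 35, 45, 55, 65, 75
Σfm = 13×25 + 25×35 + 30×45 + 24×55 + 15×65 + 10×75 = 5595
n = Σf = 117
Mean = 5595 / 117 = 47.8205

47.821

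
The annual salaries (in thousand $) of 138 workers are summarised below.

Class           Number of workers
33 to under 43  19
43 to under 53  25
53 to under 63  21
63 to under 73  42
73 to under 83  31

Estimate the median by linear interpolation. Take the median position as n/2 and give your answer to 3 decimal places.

Cumulative frequencies: 19, 44, 65, 107, 138
n = 138; position = n/2 = 69.
This falls in the class 63 to under 73: L = 63, F = 65, f = 42, h = 10.
Median ≈ 63 + ((69 − 65) / 42) × 10 = 63.9524

63.952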